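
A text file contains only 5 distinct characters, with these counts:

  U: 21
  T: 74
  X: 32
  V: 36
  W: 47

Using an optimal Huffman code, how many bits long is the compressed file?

Build the Huffman tree bottom-up:
combine U(21), X(32) → 53
combine V(36), W(47) → 83
combine 53, T(74) → 127
combine 83, 127 → 210
Total encoded bits = sum of merged weights = 53 + 83 + 127 + 210 = 473.

473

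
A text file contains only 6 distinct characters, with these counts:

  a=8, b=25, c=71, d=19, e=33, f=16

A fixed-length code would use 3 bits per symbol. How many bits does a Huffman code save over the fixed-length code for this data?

Fixed-length: 3 bits × 172 symbols = 516 bits.
Huffman merges:
combine a(8), f(16) → 24
combine d(19), 24 → 43
combine b(25), e(33) → 58
combine 43, 58 → 101
combine c(71), 101 → 172
Huffman total = 24 + 43 + 58 + 101 + 172 = 398 bits.
Saving = 516 − 398 = 118 bits.

118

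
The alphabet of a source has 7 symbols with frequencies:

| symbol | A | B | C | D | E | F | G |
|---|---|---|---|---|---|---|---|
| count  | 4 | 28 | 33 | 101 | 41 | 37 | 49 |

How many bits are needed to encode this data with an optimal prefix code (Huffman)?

761

Merge the two smallest weights repeatedly:
A(4) + B(28) → 32
32 + C(33) → 65
F(37) + E(41) → 78
G(49) + 65 → 114
78 + D(101) → 179
114 + 179 → 293
Total encoded bits = sum of merged weights = 32 + 65 + 78 + 114 + 179 + 293 = 761.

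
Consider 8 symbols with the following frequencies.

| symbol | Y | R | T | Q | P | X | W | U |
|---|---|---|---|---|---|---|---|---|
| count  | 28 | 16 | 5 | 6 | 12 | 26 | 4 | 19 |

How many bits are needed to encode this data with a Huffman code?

Merge the two smallest weights repeatedly:
merge W(4) and T(5): 9
merge Q(6) and 9: 15
merge P(12) and 15: 27
merge R(16) and U(19): 35
merge X(26) and 27: 53
merge Y(28) and 35: 63
merge 53 and 63: 116
The encoded length is the sum of every internal node's weight: 9 + 15 + 27 + 35 + 53 + 63 + 116 = 318 bits.

318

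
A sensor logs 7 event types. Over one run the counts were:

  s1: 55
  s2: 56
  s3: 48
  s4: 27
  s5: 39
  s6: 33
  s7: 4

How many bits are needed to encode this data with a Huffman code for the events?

706

Greedily combine the two least-frequent nodes:
merge s7(4) and s4(27): 31
merge 31 and s6(33): 64
merge s5(39) and s3(48): 87
merge s1(55) and s2(56): 111
merge 64 and 87: 151
merge 111 and 151: 262
The encoded length is the sum of every internal node's weight: 31 + 64 + 87 + 111 + 151 + 262 = 706 bits.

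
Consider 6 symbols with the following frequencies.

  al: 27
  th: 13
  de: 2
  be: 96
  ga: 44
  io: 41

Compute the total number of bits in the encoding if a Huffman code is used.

Greedily combine the two least-frequent nodes:
combine de(2), th(13) → 15
combine 15, al(27) → 42
combine io(41), 42 → 83
combine ga(44), 83 → 127
combine be(96), 127 → 223
Total encoded bits = sum of merged weights = 15 + 42 + 83 + 127 + 223 = 490.

490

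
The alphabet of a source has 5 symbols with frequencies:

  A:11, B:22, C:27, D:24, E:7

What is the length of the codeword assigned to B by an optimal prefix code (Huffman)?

Huffman merges, smallest pair first:
combine E(7), A(11) → 18
combine 18, B(22) → 40
combine D(24), C(27) → 51
combine 40, 51 → 91
B's leaf is at depth 2, giving a 2-bit codeword.

2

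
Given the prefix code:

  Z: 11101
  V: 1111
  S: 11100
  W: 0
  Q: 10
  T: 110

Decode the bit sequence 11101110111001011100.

Read left to right; each codeword is recognised as soon as it completes (prefix code):
  11101→Z | 110→T | 11100→S | 10→Q | 11100→S
Decoded message: ZTSQS

ZTSQS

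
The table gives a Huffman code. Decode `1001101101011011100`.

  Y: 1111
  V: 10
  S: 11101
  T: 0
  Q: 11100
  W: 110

Read left to right; each codeword is recognised as soon as it completes (prefix code):
  10→V | 0→T | 110→W | 110→W | 10→V | 110→W | 11100→Q
Decoded message: VTWWVWQ

VTWWVWQ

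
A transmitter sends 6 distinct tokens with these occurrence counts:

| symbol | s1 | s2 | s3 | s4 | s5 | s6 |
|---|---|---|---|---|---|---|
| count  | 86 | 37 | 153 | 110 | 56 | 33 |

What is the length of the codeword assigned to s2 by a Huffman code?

4

Build the tree from the bottom:
merge s6(33) and s2(37): 70
merge s5(56) and 70: 126
merge s1(86) and s4(110): 196
merge 126 and s3(153): 279
merge 196 and 279: 475
The subtree containing s2 is merged 4 times, so code length = 4.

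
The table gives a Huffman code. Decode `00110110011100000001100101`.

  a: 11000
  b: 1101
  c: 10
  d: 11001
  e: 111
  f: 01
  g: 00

Read left to right; each codeword is recognised as soon as it completes (prefix code):
  00→g | 1101→b | 10→c | 01→f | 11000→a | 00→g | 00→g | 11001→d | 01→f
Decoded message: gbcfaggdf

gbcfaggdf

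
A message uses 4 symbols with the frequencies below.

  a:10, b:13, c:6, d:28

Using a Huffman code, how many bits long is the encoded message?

Build the Huffman tree bottom-up:
combine c(6), a(10) → 16
combine b(13), 16 → 29
combine d(28), 29 → 57
Total encoded bits = sum of merged weights = 16 + 29 + 57 = 102.

102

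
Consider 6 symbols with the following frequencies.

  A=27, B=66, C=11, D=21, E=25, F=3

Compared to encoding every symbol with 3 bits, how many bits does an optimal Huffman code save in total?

118

Fixed-length: 3 bits × 153 symbols = 459 bits.
Huffman merges:
merge F(3) and C(11): 14
merge 14 and D(21): 35
merge E(25) and A(27): 52
merge 35 and 52: 87
merge B(66) and 87: 153
Huffman total = 14 + 35 + 52 + 87 + 153 = 341 bits.
Saving = 459 − 341 = 118 bits.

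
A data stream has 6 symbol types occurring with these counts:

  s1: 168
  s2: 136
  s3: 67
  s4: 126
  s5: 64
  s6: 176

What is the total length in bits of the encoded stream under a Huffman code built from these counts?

1862

Merge the two smallest weights repeatedly:
s5(64) + s3(67) → 131
s4(126) + 131 → 257
s2(136) + s1(168) → 304
s6(176) + 257 → 433
304 + 433 → 737
Each symbol's bit-cost is frequency × depth; summing gives 1862 bits (equivalently 131 + 257 + 304 + 433 + 737).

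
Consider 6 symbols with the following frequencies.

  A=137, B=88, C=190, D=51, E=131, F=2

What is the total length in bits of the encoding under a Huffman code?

1392

Build the Huffman tree bottom-up:
F(2) + D(51) → 53
53 + B(88) → 141
E(131) + A(137) → 268
141 + C(190) → 331
268 + 331 → 599
Each symbol's bit-cost is frequency × depth; summing gives 1392 bits (equivalently 53 + 141 + 268 + 331 + 599).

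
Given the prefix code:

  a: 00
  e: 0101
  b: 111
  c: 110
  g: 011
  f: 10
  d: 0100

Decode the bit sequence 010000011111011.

Read left to right; each codeword is recognised as soon as it completes (prefix code):
  0100→d | 00→a | 011→g | 111→b | 011→g
Decoded message: dagbg

dagbg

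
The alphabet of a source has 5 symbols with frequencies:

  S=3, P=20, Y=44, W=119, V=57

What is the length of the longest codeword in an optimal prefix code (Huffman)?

Merge the two lowest-weight nodes at each step:
combine S(3), P(20) → 23
combine 23, Y(44) → 67
combine V(57), 67 → 124
combine W(119), 124 → 243
The rarest symbols sit at the bottom; the longest codeword is 4 bits.

4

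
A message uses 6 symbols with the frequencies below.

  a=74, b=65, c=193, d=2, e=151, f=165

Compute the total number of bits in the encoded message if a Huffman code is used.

1508

Merge the two smallest weights repeatedly:
combine d(2), b(65) → 67
combine 67, a(74) → 141
combine 141, e(151) → 292
combine f(165), c(193) → 358
combine 292, 358 → 650
Each symbol's bit-cost is frequency × depth; summing gives 1508 bits (equivalently 67 + 141 + 292 + 358 + 650).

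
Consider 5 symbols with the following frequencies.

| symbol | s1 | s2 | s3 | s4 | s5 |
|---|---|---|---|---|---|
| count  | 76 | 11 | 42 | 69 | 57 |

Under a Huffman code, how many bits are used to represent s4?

2

Build the tree from the bottom:
merge s2(11) and s3(42): 53
merge 53 and s5(57): 110
merge s4(69) and s1(76): 145
merge 110 and 145: 255
s4's leaf is at depth 2, giving a 2-bit codeword.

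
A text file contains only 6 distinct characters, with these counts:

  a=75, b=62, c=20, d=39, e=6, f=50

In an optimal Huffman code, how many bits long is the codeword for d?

Repeatedly merge the two smallest:
e(6) + c(20) → 26
26 + d(39) → 65
f(50) + b(62) → 112
65 + a(75) → 140
112 + 140 → 252
d's leaf is at depth 3, giving a 3-bit codeword.

3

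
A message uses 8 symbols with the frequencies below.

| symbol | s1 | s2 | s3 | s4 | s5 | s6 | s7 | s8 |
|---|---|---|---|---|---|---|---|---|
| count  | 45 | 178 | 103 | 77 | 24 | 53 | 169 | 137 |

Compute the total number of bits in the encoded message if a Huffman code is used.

Merge the two smallest weights repeatedly:
s5(24) + s1(45) → 69
s6(53) + 69 → 122
s4(77) + s3(103) → 180
122 + s8(137) → 259
s7(169) + s2(178) → 347
180 + 259 → 439
347 + 439 → 786
Total encoded bits = sum of merged weights = 69 + 122 + 180 + 259 + 347 + 439 + 786 = 2202.

2202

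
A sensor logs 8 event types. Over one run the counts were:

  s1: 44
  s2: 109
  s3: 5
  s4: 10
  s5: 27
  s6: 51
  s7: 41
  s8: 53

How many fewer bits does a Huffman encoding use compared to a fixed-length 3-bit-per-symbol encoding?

Fixed-length: 3 bits × 340 symbols = 1020 bits.
Huffman merges:
combine s3(5), s4(10) → 15
combine 15, s5(27) → 42
combine s7(41), 42 → 83
combine s1(44), s6(51) → 95
combine s8(53), 83 → 136
combine 95, s2(109) → 204
combine 136, 204 → 340
Huffman total = 15 + 42 + 83 + 95 + 136 + 204 + 340 = 915 bits.
Saving = 1020 − 915 = 105 bits.

105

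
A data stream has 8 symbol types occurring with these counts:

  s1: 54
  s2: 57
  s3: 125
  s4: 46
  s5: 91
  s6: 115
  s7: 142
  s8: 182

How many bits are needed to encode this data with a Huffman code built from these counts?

2354

Greedily combine the two least-frequent nodes:
s4(46) + s1(54) → 100
s2(57) + s5(91) → 148
100 + s6(115) → 215
s3(125) + s7(142) → 267
148 + s8(182) → 330
215 + 267 → 482
330 + 482 → 812
The encoded length is the sum of every internal node's weight: 100 + 148 + 215 + 267 + 330 + 482 + 812 = 2354 bits.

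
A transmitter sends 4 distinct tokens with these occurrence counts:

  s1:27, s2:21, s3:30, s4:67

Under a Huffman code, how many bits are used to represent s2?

Build the tree from the bottom:
merge s2(21) and s1(27): 48
merge s3(30) and 48: 78
merge s4(67) and 78: 145
s2 sits 3 levels below the root, so its codeword is 3 bits.

3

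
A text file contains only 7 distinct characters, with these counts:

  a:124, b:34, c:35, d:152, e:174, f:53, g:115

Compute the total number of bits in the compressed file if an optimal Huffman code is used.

1802

Merge the two smallest weights repeatedly:
merge b(34) and c(35): 69
merge f(53) and 69: 122
merge g(115) and 122: 237
merge a(124) and d(152): 276
merge e(174) and 237: 411
merge 276 and 411: 687
The encoded length is the sum of every internal node's weight: 69 + 122 + 237 + 276 + 411 + 687 = 1802 bits.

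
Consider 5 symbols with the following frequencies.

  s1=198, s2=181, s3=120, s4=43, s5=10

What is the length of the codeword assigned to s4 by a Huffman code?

Repeatedly merge the two smallest:
combine s5(10), s4(43) → 53
combine 53, s3(120) → 173
combine 173, s2(181) → 354
combine s1(198), 354 → 552
s4 sits 4 levels below the root, so its codeword is 4 bits.

4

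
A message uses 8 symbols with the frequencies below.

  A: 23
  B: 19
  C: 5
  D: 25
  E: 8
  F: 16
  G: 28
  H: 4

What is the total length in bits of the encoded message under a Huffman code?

Merge the two smallest weights repeatedly:
merge H(4) and C(5): 9
merge E(8) and 9: 17
merge F(16) and 17: 33
merge B(19) and A(23): 42
merge D(25) and G(28): 53
merge 33 and 42: 75
merge 53 and 75: 128
Each symbol's bit-cost is frequency × depth; summing gives 357 bits (equivalently 9 + 17 + 33 + 42 + 53 + 75 + 128).

357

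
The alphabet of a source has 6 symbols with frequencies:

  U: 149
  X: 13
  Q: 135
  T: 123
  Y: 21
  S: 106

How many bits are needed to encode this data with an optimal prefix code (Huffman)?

1268

Merge the two smallest weights repeatedly:
combine X(13), Y(21) → 34
combine 34, S(106) → 140
combine T(123), Q(135) → 258
combine 140, U(149) → 289
combine 258, 289 → 547
Total encoded bits = sum of merged weights = 34 + 140 + 258 + 289 + 547 = 1268.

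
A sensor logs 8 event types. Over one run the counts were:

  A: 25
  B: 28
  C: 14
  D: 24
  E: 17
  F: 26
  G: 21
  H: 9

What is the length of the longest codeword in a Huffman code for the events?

4

Merge the two lowest-weight nodes at each step:
H(9) + C(14) → 23
E(17) + G(21) → 38
23 + D(24) → 47
A(25) + F(26) → 51
B(28) + 38 → 66
47 + 51 → 98
66 + 98 → 164
The first pair merged (H, C) ends up deepest, at depth 4.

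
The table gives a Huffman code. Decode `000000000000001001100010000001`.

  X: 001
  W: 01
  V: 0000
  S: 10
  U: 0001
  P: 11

VVVXXSXVX

Read left to right; each codeword is recognised as soon as it completes (prefix code):
  0000→V | 0000→V | 0000→V | 001→X | 001→X | 10→S | 001→X | 0000→V | 001→X
Decoded message: VVVXXSXVX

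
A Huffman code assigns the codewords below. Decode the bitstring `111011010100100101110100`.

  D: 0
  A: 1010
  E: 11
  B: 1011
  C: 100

Read left to right; each codeword is recognised as soon as it completes (prefix code):
  11→E | 1011→B | 0→D | 1010→A | 0→D | 100→C | 1011→B | 1010→A | 0→D
Decoded message: EBDADCBAD

EBDADCBAD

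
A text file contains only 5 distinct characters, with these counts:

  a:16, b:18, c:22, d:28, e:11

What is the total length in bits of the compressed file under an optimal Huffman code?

Greedily combine the two least-frequent nodes:
e(11) + a(16) → 27
b(18) + c(22) → 40
27 + d(28) → 55
40 + 55 → 95
Each symbol's bit-cost is frequency × depth; summing gives 217 bits (equivalently 27 + 40 + 55 + 95).

217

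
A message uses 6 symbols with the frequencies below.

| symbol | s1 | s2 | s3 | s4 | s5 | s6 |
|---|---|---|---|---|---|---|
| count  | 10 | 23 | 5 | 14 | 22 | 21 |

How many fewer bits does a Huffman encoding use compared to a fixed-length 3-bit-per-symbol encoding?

Fixed-length: 3 bits × 95 symbols = 285 bits.
Huffman merges:
merge s3(5) and s1(10): 15
merge s4(14) and 15: 29
merge s6(21) and s5(22): 43
merge s2(23) and 29: 52
merge 43 and 52: 95
Huffman total = 15 + 29 + 43 + 52 + 95 = 234 bits.
Saving = 285 − 234 = 51 bits.

51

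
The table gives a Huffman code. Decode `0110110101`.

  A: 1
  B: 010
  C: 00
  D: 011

DDBA

Read left to right; each codeword is recognised as soon as it completes (prefix code):
  011→D | 011→D | 010→B | 1→A
Decoded message: DDBA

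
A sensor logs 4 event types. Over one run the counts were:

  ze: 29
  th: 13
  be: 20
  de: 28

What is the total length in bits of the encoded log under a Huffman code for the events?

Build the Huffman tree bottom-up:
combine th(13), be(20) → 33
combine de(28), ze(29) → 57
combine 33, 57 → 90
Total encoded bits = sum of merged weights = 33 + 57 + 90 = 180.

180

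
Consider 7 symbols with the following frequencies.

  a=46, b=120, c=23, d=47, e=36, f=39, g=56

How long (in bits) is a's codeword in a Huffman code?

3

Build the tree from the bottom:
combine c(23), e(36) → 59
combine f(39), a(46) → 85
combine d(47), g(56) → 103
combine 59, 85 → 144
combine 103, b(120) → 223
combine 144, 223 → 367
a sits 3 levels below the root, so its codeword is 3 bits.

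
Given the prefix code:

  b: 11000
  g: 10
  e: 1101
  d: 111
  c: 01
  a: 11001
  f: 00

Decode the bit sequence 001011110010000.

Read left to right; each codeword is recognised as soon as it completes (prefix code):
  00→f | 10→g | 111→d | 10→g | 01→c | 00→f | 00→f
Decoded message: fgdgcff

fgdgcff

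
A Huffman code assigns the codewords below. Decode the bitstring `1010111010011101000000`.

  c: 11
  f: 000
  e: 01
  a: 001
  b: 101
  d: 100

Read left to right; each codeword is recognised as soon as it completes (prefix code):
  101→b | 01→e | 11→c | 01→e | 001→a | 11→c | 01→e | 000→f | 000→f
Decoded message: beceaceff

beceaceff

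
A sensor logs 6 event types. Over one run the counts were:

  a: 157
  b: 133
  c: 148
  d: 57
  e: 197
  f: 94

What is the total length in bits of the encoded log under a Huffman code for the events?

2004

Greedily combine the two least-frequent nodes:
merge d(57) and f(94): 151
merge b(133) and c(148): 281
merge 151 and a(157): 308
merge e(197) and 281: 478
merge 308 and 478: 786
Each symbol's bit-cost is frequency × depth; summing gives 2004 bits (equivalently 151 + 281 + 308 + 478 + 786).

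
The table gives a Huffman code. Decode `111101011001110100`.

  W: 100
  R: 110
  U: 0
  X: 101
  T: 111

TXURUTUW

Read left to right; each codeword is recognised as soon as it completes (prefix code):
  111→T | 101→X | 0→U | 110→R | 0→U | 111→T | 0→U | 100→W
Decoded message: TXURUTUW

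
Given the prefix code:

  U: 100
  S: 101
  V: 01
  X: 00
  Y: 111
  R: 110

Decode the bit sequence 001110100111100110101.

XYVXYURS

Read left to right; each codeword is recognised as soon as it completes (prefix code):
  00→X | 111→Y | 01→V | 00→X | 111→Y | 100→U | 110→R | 101→S
Decoded message: XYVXYURS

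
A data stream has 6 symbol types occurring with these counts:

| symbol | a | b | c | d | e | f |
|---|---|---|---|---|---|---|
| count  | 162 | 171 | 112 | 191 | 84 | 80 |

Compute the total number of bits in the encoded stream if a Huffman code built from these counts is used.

Merge the two smallest weights repeatedly:
f(80) + e(84) → 164
c(112) + a(162) → 274
164 + b(171) → 335
d(191) + 274 → 465
335 + 465 → 800
Each symbol's bit-cost is frequency × depth; summing gives 2038 bits (equivalently 164 + 274 + 335 + 465 + 800).

2038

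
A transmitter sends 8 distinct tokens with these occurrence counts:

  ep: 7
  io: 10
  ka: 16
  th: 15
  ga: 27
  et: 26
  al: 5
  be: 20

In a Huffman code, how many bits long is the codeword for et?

Huffman merges, smallest pair first:
combine al(5), ep(7) → 12
combine io(10), 12 → 22
combine th(15), ka(16) → 31
combine be(20), 22 → 42
combine et(26), ga(27) → 53
combine 31, 42 → 73
combine 53, 73 → 126
et sits 2 levels below the root, so its codeword is 2 bits.

2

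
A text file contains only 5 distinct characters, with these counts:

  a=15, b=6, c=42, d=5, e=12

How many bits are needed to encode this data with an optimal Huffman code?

Merge the two smallest weights repeatedly:
merge d(5) and b(6): 11
merge 11 and e(12): 23
merge a(15) and 23: 38
merge 38 and c(42): 80
The encoded length is the sum of every internal node's weight: 11 + 23 + 38 + 80 = 152 bits.

152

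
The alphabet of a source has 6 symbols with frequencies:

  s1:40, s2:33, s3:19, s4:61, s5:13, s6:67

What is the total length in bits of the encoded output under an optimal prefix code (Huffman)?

Build the Huffman tree bottom-up:
merge s5(13) and s3(19): 32
merge 32 and s2(33): 65
merge s1(40) and s4(61): 101
merge 65 and s6(67): 132
merge 101 and 132: 233
The encoded length is the sum of every internal node's weight: 32 + 65 + 101 + 132 + 233 = 563 bits.

563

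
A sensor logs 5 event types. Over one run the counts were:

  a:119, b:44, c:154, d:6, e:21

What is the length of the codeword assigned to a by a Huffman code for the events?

2

Build the tree from the bottom:
merge d(6) and e(21): 27
merge 27 and b(44): 71
merge 71 and a(119): 190
merge c(154) and 190: 344
a sits 2 levels below the root, so its codeword is 2 bits.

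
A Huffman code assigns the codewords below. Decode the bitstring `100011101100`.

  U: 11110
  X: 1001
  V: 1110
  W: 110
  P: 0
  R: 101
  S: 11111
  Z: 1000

ZVWP

Read left to right; each codeword is recognised as soon as it completes (prefix code):
  1000→Z | 1110→V | 110→W | 0→P
Decoded message: ZVWP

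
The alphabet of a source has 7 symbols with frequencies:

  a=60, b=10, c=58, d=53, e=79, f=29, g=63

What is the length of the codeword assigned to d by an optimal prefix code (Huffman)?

Huffman merges, smallest pair first:
b(10) + f(29) → 39
39 + d(53) → 92
c(58) + a(60) → 118
g(63) + e(79) → 142
92 + 118 → 210
142 + 210 → 352
d sits 3 levels below the root, so its codeword is 3 bits.

3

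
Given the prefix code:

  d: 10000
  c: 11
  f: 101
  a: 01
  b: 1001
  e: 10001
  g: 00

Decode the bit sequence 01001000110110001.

agefe

Read left to right; each codeword is recognised as soon as it completes (prefix code):
  01→a | 00→g | 10001→e | 101→f | 10001→e
Decoded message: agefe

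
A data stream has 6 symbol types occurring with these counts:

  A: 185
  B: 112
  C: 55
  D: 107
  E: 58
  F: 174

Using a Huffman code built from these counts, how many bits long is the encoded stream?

1714

Merge the two smallest weights repeatedly:
C(55) + E(58) → 113
D(107) + B(112) → 219
113 + F(174) → 287
A(185) + 219 → 404
287 + 404 → 691
The encoded length is the sum of every internal node's weight: 113 + 219 + 287 + 404 + 691 = 1714 bits.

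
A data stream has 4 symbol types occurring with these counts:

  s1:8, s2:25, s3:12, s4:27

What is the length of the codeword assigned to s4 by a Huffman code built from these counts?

Huffman merges, smallest pair first:
merge s1(8) and s3(12): 20
merge 20 and s2(25): 45
merge s4(27) and 45: 72
s4 is merged only at the final step, so code length = 1.

1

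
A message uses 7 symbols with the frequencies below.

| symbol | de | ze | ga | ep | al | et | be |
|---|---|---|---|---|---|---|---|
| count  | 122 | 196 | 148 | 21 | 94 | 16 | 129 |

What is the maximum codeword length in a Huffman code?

4

Merge the two lowest-weight nodes at each step:
merge et(16) and ep(21): 37
merge 37 and al(94): 131
merge de(122) and be(129): 251
merge 131 and ga(148): 279
merge ze(196) and 251: 447
merge 279 and 447: 726
Maximum depth reached is 4.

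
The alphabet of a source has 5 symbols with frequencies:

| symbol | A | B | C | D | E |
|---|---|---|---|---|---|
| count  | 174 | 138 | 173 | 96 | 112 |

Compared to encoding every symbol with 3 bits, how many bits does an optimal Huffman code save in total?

485

Fixed-length: 3 bits × 693 symbols = 2079 bits.
Huffman merges:
D(96) + E(112) → 208
B(138) + C(173) → 311
A(174) + 208 → 382
311 + 382 → 693
Huffman total = 208 + 311 + 382 + 693 = 1594 bits.
Saving = 2079 − 1594 = 485 bits.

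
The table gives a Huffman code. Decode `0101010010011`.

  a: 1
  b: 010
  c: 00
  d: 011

Read left to right; each codeword is recognised as soon as it completes (prefix code):
  010→b | 1→a | 010→b | 010→b | 011→d
Decoded message: babbd

babbd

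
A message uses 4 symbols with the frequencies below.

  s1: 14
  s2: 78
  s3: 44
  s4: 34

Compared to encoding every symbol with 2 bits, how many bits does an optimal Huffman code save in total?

Fixed-length: 2 bits × 170 symbols = 340 bits.
Huffman merges:
merge s1(14) and s4(34): 48
merge s3(44) and 48: 92
merge s2(78) and 92: 170
Huffman total = 48 + 92 + 170 = 310 bits.
Saving = 340 − 310 = 30 bits.

30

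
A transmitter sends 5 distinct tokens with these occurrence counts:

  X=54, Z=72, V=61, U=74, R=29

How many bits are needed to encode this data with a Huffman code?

Greedily combine the two least-frequent nodes:
combine R(29), X(54) → 83
combine V(61), Z(72) → 133
combine U(74), 83 → 157
combine 133, 157 → 290
Each symbol's bit-cost is frequency × depth; summing gives 663 bits (equivalently 83 + 133 + 157 + 290).

663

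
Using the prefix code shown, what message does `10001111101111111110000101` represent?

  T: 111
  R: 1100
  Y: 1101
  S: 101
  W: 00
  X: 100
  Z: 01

XZTSTTRWS

Read left to right; each codeword is recognised as soon as it completes (prefix code):
  100→X | 01→Z | 111→T | 101→S | 111→T | 111→T | 1100→R | 00→W | 101→S
Decoded message: XZTSTTRWS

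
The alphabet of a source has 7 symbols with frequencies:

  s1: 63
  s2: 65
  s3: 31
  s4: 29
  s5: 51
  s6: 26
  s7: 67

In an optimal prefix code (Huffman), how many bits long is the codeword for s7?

2

Repeatedly merge the two smallest:
s6(26) + s4(29) → 55
s3(31) + s5(51) → 82
55 + s1(63) → 118
s2(65) + s7(67) → 132
82 + 118 → 200
132 + 200 → 332
s7 sits 2 levels below the root, so its codeword is 2 bits.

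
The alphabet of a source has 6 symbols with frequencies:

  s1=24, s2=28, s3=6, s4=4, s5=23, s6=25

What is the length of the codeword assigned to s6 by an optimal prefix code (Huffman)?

2

Build the tree from the bottom:
merge s4(4) and s3(6): 10
merge 10 and s5(23): 33
merge s1(24) and s6(25): 49
merge s2(28) and 33: 61
merge 49 and 61: 110
s6 sits 2 levels below the root, so its codeword is 2 bits.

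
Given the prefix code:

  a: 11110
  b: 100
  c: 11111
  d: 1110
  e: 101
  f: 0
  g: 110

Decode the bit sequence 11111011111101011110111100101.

Read left to right; each codeword is recognised as soon as it completes (prefix code):
  11111→c | 0→f | 11111→c | 101→e | 0→f | 11110→a | 11110→a | 0→f | 101→e
Decoded message: cfcefaafe

cfcefaafe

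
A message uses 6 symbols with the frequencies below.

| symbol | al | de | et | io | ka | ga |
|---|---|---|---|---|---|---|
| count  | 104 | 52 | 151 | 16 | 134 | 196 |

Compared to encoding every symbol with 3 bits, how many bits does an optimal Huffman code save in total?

Fixed-length: 3 bits × 653 symbols = 1959 bits.
Huffman merges:
io(16) + de(52) → 68
68 + al(104) → 172
ka(134) + et(151) → 285
172 + ga(196) → 368
285 + 368 → 653
Huffman total = 68 + 172 + 285 + 368 + 653 = 1546 bits.
Saving = 1959 − 1546 = 413 bits.

413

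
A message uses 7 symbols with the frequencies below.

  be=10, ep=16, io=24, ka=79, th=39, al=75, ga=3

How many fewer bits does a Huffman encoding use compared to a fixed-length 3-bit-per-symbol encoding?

151

Fixed-length: 3 bits × 246 symbols = 738 bits.
Huffman merges:
combine ga(3), be(10) → 13
combine 13, ep(16) → 29
combine io(24), 29 → 53
combine th(39), 53 → 92
combine al(75), ka(79) → 154
combine 92, 154 → 246
Huffman total = 13 + 29 + 53 + 92 + 154 + 246 = 587 bits.
Saving = 738 − 587 = 151 bits.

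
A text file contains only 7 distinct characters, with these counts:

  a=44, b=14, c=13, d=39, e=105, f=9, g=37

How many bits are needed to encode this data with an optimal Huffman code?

631

Merge the two smallest weights repeatedly:
f(9) + c(13) → 22
b(14) + 22 → 36
36 + g(37) → 73
d(39) + a(44) → 83
73 + 83 → 156
e(105) + 156 → 261
Each symbol's bit-cost is frequency × depth; summing gives 631 bits (equivalently 22 + 36 + 73 + 83 + 156 + 261).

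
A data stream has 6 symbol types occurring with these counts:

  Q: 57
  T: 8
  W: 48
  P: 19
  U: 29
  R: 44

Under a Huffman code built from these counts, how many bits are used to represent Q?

Build the tree from the bottom:
merge T(8) and P(19): 27
merge 27 and U(29): 56
merge R(44) and W(48): 92
merge 56 and Q(57): 113
merge 92 and 113: 205
The subtree containing Q is merged 2 times, so code length = 2.

2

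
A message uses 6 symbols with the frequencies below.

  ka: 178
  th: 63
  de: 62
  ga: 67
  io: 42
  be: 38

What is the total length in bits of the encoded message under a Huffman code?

Build the Huffman tree bottom-up:
merge be(38) and io(42): 80
merge de(62) and th(63): 125
merge ga(67) and 80: 147
merge 125 and 147: 272
merge ka(178) and 272: 450
The encoded length is the sum of every internal node's weight: 80 + 125 + 147 + 272 + 450 = 1074 bits.

1074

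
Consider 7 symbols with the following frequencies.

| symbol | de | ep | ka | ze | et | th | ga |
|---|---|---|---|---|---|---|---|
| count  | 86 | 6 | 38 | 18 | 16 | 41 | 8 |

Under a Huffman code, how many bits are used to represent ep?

5

Build the tree from the bottom:
combine ep(6), ga(8) → 14
combine 14, et(16) → 30
combine ze(18), 30 → 48
combine ka(38), th(41) → 79
combine 48, 79 → 127
combine de(86), 127 → 213
ep's leaf is at depth 5, giving a 5-bit codeword.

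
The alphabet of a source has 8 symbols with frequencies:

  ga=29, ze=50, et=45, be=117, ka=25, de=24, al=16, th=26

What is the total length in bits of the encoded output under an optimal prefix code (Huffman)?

Build the Huffman tree bottom-up:
combine al(16), de(24) → 40
combine ka(25), th(26) → 51
combine ga(29), 40 → 69
combine et(45), ze(50) → 95
combine 51, 69 → 120
combine 95, be(117) → 212
combine 120, 212 → 332
Total encoded bits = sum of merged weights = 40 + 51 + 69 + 95 + 120 + 212 + 332 = 919.

919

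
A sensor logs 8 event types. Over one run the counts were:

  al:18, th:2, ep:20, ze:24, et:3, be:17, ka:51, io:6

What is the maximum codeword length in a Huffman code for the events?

Merge the two lowest-weight nodes at each step:
th(2) + et(3) → 5
5 + io(6) → 11
11 + be(17) → 28
al(18) + ep(20) → 38
ze(24) + 28 → 52
38 + ka(51) → 89
52 + 89 → 141
Maximum depth reached is 5.

5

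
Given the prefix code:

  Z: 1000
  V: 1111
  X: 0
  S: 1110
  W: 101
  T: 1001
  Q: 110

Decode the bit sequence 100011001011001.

Read left to right; each codeword is recognised as soon as it completes (prefix code):
  1000→Z | 110→Q | 0→X | 101→W | 1001→T
Decoded message: ZQXWT

ZQXWT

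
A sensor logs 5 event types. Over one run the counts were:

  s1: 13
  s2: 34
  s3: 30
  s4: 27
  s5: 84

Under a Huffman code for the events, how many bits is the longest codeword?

3

Merge the two lowest-weight nodes at each step:
combine s1(13), s4(27) → 40
combine s3(30), s2(34) → 64
combine 40, 64 → 104
combine s5(84), 104 → 188
Maximum depth reached is 3.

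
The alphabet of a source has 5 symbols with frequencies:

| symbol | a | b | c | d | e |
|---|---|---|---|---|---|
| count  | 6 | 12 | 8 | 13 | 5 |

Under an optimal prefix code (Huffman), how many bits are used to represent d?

2

Huffman merges, smallest pair first:
merge e(5) and a(6): 11
merge c(8) and 11: 19
merge b(12) and d(13): 25
merge 19 and 25: 44
d's leaf is at depth 2, giving a 2-bit codeword.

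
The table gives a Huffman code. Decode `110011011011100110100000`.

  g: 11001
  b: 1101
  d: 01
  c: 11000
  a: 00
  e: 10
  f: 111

Read left to right; each codeword is recognised as soon as it completes (prefix code):
  11001→g | 10→e | 1101→b | 11001→g | 10→e | 10→e | 00→a | 00→a
Decoded message: gebgeeaa

gebgeeaa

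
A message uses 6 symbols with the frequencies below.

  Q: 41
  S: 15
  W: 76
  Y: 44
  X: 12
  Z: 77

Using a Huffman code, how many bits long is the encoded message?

625

Greedily combine the two least-frequent nodes:
merge X(12) and S(15): 27
merge 27 and Q(41): 68
merge Y(44) and 68: 112
merge W(76) and Z(77): 153
merge 112 and 153: 265
Each symbol's bit-cost is frequency × depth; summing gives 625 bits (equivalently 27 + 68 + 112 + 153 + 265).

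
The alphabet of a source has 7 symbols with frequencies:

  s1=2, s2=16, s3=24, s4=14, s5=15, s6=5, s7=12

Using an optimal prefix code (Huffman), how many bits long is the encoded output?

231

Greedily combine the two least-frequent nodes:
merge s1(2) and s6(5): 7
merge 7 and s7(12): 19
merge s4(14) and s5(15): 29
merge s2(16) and 19: 35
merge s3(24) and 29: 53
merge 35 and 53: 88
Total encoded bits = sum of merged weights = 7 + 19 + 29 + 35 + 53 + 88 = 231.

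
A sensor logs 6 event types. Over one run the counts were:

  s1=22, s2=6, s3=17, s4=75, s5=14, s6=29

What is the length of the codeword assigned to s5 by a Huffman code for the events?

4

Build the tree from the bottom:
merge s2(6) and s5(14): 20
merge s3(17) and 20: 37
merge s1(22) and s6(29): 51
merge 37 and 51: 88
merge s4(75) and 88: 163
The subtree containing s5 is merged 4 times, so code length = 4.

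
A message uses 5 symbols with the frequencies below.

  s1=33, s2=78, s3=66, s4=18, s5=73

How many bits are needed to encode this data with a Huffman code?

587

Greedily combine the two least-frequent nodes:
merge s4(18) and s1(33): 51
merge 51 and s3(66): 117
merge s5(73) and s2(78): 151
merge 117 and 151: 268
Each symbol's bit-cost is frequency × depth; summing gives 587 bits (equivalently 51 + 117 + 151 + 268).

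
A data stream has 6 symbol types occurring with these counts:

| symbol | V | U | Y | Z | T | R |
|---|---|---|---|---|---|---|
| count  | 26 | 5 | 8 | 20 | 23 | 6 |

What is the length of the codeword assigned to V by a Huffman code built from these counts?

2

Build the tree from the bottom:
merge U(5) and R(6): 11
merge Y(8) and 11: 19
merge 19 and Z(20): 39
merge T(23) and V(26): 49
merge 39 and 49: 88
V's leaf is at depth 2, giving a 2-bit codeword.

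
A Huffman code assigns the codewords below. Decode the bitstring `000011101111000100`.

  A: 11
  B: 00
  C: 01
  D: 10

Read left to right; each codeword is recognised as soon as it completes (prefix code):
  00→B | 00→B | 11→A | 10→D | 11→A | 11→A | 00→B | 01→C | 00→B
Decoded message: BBADAABCB

BBADAABCB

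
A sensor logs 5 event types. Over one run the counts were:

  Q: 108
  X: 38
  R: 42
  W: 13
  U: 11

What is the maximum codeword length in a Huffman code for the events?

Merge the two lowest-weight nodes at each step:
U(11) + W(13) → 24
24 + X(38) → 62
R(42) + 62 → 104
104 + Q(108) → 212
Maximum depth reached is 4.

4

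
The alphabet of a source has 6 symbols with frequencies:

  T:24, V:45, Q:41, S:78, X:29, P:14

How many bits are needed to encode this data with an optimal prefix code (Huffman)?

567

Greedily combine the two least-frequent nodes:
combine P(14), T(24) → 38
combine X(29), 38 → 67
combine Q(41), V(45) → 86
combine 67, S(78) → 145
combine 86, 145 → 231
Total encoded bits = sum of merged weights = 38 + 67 + 86 + 145 + 231 = 567.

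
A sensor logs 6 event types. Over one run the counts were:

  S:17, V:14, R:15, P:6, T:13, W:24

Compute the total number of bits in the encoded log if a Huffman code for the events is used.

Build the Huffman tree bottom-up:
combine P(6), T(13) → 19
combine V(14), R(15) → 29
combine S(17), 19 → 36
combine W(24), 29 → 53
combine 36, 53 → 89
Total encoded bits = sum of merged weights = 19 + 29 + 36 + 53 + 89 = 226.

226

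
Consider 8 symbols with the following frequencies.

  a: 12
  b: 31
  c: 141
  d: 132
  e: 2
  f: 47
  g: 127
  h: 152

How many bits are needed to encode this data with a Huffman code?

1658

Merge the two smallest weights repeatedly:
merge e(2) and a(12): 14
merge 14 and b(31): 45
merge 45 and f(47): 92
merge 92 and g(127): 219
merge d(132) and c(141): 273
merge h(152) and 219: 371
merge 273 and 371: 644
The encoded length is the sum of every internal node's weight: 14 + 45 + 92 + 219 + 273 + 371 + 644 = 1658 bits.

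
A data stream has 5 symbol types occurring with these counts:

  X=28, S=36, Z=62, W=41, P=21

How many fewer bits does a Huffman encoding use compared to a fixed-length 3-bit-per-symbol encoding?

139

Fixed-length: 3 bits × 188 symbols = 564 bits.
Huffman merges:
P(21) + X(28) → 49
S(36) + W(41) → 77
49 + Z(62) → 111
77 + 111 → 188
Huffman total = 49 + 77 + 111 + 188 = 425 bits.
Saving = 564 − 425 = 139 bits.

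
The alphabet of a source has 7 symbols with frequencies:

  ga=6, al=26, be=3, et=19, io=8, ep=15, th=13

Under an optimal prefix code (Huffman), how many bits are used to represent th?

3

Build the tree from the bottom:
combine be(3), ga(6) → 9
combine io(8), 9 → 17
combine th(13), ep(15) → 28
combine 17, et(19) → 36
combine al(26), 28 → 54
combine 36, 54 → 90
th's leaf is at depth 3, giving a 3-bit codeword.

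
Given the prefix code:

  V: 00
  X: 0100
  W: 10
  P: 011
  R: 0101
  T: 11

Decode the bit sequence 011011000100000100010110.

PPVXVXRW

Read left to right; each codeword is recognised as soon as it completes (prefix code):
  011→P | 011→P | 00→V | 0100→X | 00→V | 0100→X | 0101→R | 10→W
Decoded message: PPVXVXRW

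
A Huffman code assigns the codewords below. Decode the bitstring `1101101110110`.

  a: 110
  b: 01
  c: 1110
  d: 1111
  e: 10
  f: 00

Read left to right; each codeword is recognised as soon as it completes (prefix code):
  110→a | 110→a | 1110→c | 110→a
Decoded message: aaca

aaca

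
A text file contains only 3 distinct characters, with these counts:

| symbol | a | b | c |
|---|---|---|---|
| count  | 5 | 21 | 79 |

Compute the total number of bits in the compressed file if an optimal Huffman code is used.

Merge the two smallest weights repeatedly:
merge a(5) and b(21): 26
merge 26 and c(79): 105
Total encoded bits = sum of merged weights = 26 + 105 = 131.

131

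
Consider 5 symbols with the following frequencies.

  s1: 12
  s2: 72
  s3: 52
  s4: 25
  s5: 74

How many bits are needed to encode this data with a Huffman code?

Build the Huffman tree bottom-up:
s1(12) + s4(25) → 37
37 + s3(52) → 89
s2(72) + s5(74) → 146
89 + 146 → 235
Total encoded bits = sum of merged weights = 37 + 89 + 146 + 235 = 507.

507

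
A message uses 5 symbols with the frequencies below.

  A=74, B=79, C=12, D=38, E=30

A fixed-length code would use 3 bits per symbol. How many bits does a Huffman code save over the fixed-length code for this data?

Fixed-length: 3 bits × 233 symbols = 699 bits.
Huffman merges:
merge C(12) and E(30): 42
merge D(38) and 42: 80
merge A(74) and B(79): 153
merge 80 and 153: 233
Huffman total = 42 + 80 + 153 + 233 = 508 bits.
Saving = 699 − 508 = 191 bits.

191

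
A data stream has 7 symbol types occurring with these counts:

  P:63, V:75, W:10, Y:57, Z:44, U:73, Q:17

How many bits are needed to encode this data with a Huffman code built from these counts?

Greedily combine the two least-frequent nodes:
merge W(10) and Q(17): 27
merge 27 and Z(44): 71
merge Y(57) and P(63): 120
merge 71 and U(73): 144
merge V(75) and 120: 195
merge 144 and 195: 339
The encoded length is the sum of every internal node's weight: 27 + 71 + 120 + 144 + 195 + 339 = 896 bits.

896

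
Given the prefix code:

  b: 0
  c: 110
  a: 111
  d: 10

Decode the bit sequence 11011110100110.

caddbc

Read left to right; each codeword is recognised as soon as it completes (prefix code):
  110→c | 111→a | 10→d | 10→d | 0→b | 110→c
Decoded message: caddbc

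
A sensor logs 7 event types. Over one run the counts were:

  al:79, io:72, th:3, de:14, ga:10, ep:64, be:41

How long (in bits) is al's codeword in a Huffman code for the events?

2

Repeatedly merge the two smallest:
combine th(3), ga(10) → 13
combine 13, de(14) → 27
combine 27, be(41) → 68
combine ep(64), 68 → 132
combine io(72), al(79) → 151
combine 132, 151 → 283
al sits 2 levels below the root, so its codeword is 2 bits.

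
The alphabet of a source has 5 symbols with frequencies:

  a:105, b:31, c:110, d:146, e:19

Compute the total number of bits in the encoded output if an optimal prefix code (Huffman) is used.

872

Merge the two smallest weights repeatedly:
combine e(19), b(31) → 50
combine 50, a(105) → 155
combine c(110), d(146) → 256
combine 155, 256 → 411
Each symbol's bit-cost is frequency × depth; summing gives 872 bits (equivalently 50 + 155 + 256 + 411).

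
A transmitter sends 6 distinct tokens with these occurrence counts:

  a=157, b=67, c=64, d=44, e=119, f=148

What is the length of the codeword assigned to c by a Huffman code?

Build the tree from the bottom:
merge d(44) and c(64): 108
merge b(67) and 108: 175
merge e(119) and f(148): 267
merge a(157) and 175: 332
merge 267 and 332: 599
c sits 4 levels below the root, so its codeword is 4 bits.

4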